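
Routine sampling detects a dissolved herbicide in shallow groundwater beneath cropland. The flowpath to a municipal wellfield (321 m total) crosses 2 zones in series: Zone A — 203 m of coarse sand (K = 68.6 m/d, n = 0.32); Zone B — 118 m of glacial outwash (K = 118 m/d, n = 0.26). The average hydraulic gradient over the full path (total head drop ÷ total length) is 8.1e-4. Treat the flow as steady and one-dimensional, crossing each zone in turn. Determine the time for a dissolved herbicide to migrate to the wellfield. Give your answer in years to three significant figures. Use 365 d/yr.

Continuity: the same q passes through each zone, so ΔH = q·Σ(L_j/K_j) — the zones act as resistances in series.
Σ(L/K) = 203/68.6 + 118/118 = 2.959 + 1.000 = 3.959 d
K_eq = L_total / Σ(L/K) = 321 / 3.959 = 81.08 m/d
q = K_eq · i = 81.08 × 8.1e-4 = 0.06567 m/d (same in every zone)
Zone A: v = q/n = 0.06567/0.32 = 0.2052 m/d → t_A = 203/0.2052 = 989.1 d
Zone B: v = q/n = 0.06567/0.26 = 0.2526 m/d → t_B = 118/0.2526 = 467.2 d
Total t = 989.1 + 467.2 = 1456 d
   = 1456 / 365 = 3.99 yr

3.99 years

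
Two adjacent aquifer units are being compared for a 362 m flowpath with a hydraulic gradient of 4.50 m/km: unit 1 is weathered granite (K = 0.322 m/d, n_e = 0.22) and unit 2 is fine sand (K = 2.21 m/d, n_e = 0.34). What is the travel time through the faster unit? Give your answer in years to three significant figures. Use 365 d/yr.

33.9 years

Unit 1 (weathered granite): v = 0.322×0.0045/0.22 = 0.006586 m/d, t = 362/0.006586 = 54960 d
Unit 2 (fine sand): v = 2.21×0.0045/0.34 = 0.02925 m/d, t = 362/0.02925 = 12380 d
Faster: 12380 d / 365 = 33.9 yr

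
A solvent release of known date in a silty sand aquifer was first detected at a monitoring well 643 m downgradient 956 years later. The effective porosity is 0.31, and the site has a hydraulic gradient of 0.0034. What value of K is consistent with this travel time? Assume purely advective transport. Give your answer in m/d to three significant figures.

t = 956 years = 348900 d
v = L / t = 643 / 348900 = 0.001843 m/d
K = v · n / i = 0.001843 × 0.31 / 0.0034 = 0.168 m/d

0.168 m/d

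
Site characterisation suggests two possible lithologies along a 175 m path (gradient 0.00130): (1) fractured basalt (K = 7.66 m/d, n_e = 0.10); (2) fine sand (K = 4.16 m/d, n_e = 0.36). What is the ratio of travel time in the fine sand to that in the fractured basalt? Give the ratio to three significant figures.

6.63

Unit 1 (fractured basalt): v = 7.66×0.0013/0.10 = 0.09958 m/d, t = 175/0.09958 = 1757 d
Unit 2 (fine sand): v = 4.16×0.0013/0.36 = 0.01502 m/d, t = 175/0.01502 = 11650 d
t(fine sand) / t(fractured basalt) = 11650/1757 = 6.63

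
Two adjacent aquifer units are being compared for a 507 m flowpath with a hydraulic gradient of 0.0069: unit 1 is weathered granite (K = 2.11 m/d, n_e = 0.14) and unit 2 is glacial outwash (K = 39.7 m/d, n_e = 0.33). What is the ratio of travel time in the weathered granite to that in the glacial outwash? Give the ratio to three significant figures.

7.98

Unit 1 (weathered granite): v = 2.11×0.0069/0.14 = 0.1040 m/d, t = 507/0.1040 = 4875 d
Unit 2 (glacial outwash): v = 39.7×0.0069/0.33 = 0.8301 m/d, t = 507/0.8301 = 610.8 d
t(weathered granite) / t(glacial outwash) = 4875/610.8 = 7.98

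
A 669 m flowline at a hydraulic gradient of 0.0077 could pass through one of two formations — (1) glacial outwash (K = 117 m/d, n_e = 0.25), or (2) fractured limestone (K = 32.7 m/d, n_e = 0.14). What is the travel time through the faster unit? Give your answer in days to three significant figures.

Unit 1 (glacial outwash): v = 117×0.0077/0.25 = 3.604 m/d, t = 669/3.604 = 185.6 d
Unit 2 (fractured limestone): v = 32.7×0.0077/0.14 = 1.799 m/d, t = 669/1.799 = 372.0 d
Faster unit: t = 186 d

186 days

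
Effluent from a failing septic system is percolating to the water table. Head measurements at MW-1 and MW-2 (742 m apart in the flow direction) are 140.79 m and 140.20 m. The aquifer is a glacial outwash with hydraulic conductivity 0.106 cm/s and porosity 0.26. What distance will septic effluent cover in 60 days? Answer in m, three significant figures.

Hydraulic gradient i = (140.79 − 140.20) / 742 = 0.59 / 742 = 7.951e-4
K = 0.106 cm/s × 864 = 91.58 m/d
q = Ki = 91.58 × 7.951e-4 = 0.07282 m/d
Seepage velocity v = q / n = 0.07282 / 0.26 = 0.2801 m/d
L = v × T = 0.2801 × 60 = 16.81 m

16.8 m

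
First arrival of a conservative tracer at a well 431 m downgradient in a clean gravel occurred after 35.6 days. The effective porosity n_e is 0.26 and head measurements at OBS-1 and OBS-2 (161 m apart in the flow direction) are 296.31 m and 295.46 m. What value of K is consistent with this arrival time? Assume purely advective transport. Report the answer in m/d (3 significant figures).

596 m/d

Hydraulic gradient i = (296.31 − 295.46) / 161 = 0.85 / 161 = 0.005280
v = L / t = 431 / 35.6 = 12.11 m/d
K = v · n / i = 12.11 × 0.26 / 0.005280 = 596 m/d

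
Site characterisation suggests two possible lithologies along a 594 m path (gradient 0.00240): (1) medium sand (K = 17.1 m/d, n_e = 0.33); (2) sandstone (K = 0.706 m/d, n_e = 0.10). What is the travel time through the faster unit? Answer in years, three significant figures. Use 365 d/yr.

Unit 1 (medium sand): v = 17.1×0.0024/0.33 = 0.1244 m/d, t = 594/0.1244 = 4776 d
Unit 2 (sandstone): v = 0.706×0.0024/0.10 = 0.01694 m/d, t = 594/0.01694 = 35060 d
Faster: 4776 d / 365 = 13.1 yr

13.1 years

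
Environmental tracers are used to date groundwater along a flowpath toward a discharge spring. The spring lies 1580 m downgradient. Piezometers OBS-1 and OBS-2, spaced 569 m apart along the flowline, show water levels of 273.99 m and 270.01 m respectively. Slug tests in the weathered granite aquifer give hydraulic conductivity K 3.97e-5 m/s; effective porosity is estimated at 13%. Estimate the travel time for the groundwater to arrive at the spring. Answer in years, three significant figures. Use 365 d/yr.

Hydraulic gradient i = (273.99 − 270.01) / 569 = 3.98 / 569 = 0.006995
K = 3.97e-5 m/s × 86400 s/d = 3.430 m/d
Darcy flux q = K·i = 3.430 × 0.006995 = 0.02399 m/d
Seepage velocity v = q / n = 0.02399 / 0.13 = 0.1846 m/d
t = L / v = 1580 / 0.1846 = 8561 d
   = 8561 / 365 = 23.5 yr

23.5 years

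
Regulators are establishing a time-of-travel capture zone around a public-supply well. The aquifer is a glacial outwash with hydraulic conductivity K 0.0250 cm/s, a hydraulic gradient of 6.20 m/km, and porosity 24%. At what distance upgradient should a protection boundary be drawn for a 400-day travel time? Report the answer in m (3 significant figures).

K = 0.0250 cm/s × 864 = 21.60 m/d
Specific discharge q = 21.60 × 0.0062 = 0.1339 m/d
Seepage velocity v = q / n = 0.1339 / 0.24 = 0.5580 m/d
L = v × T = 0.5580 × 400 = 223.2 m

223 m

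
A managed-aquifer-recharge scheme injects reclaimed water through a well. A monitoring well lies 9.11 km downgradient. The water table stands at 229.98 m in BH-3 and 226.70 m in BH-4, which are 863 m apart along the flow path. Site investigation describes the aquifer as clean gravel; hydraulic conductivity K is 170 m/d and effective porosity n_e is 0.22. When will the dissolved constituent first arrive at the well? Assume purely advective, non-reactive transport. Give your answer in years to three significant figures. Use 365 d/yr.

Hydraulic gradient i = (229.98 − 226.70) / 863 = 3.28 / 863 = 0.003801
Specific discharge q = 170 × 0.003801 = 0.6461 m/d
Average linear velocity = 0.6461 / 0.22 = 2.937 m/d
L = 9.11 km = 9110 m
t = L / v = 9110 / 2.937 = 3102 d
   = 3102 / 365 = 8.50 yr

8.50 years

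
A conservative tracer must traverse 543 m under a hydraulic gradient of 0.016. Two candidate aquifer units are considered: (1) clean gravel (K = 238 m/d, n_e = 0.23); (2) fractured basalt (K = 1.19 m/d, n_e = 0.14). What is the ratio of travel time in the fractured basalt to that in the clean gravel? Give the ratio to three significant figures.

Unit 1 (clean gravel): v = 238×0.016/0.23 = 16.56 m/d, t = 543/16.56 = 32.80 d
Unit 2 (fractured basalt): v = 1.19×0.016/0.14 = 0.1360 m/d, t = 543/0.1360 = 3993 d
t(fractured basalt) / t(clean gravel) = 3993/32.80 = 122

122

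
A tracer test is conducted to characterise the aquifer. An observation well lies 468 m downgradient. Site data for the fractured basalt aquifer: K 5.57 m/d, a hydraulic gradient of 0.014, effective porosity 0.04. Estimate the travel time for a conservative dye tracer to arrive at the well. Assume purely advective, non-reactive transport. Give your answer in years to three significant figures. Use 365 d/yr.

0.658 years

Darcy flux q = K·i = 5.57 × 0.014 = 0.07798 m/d
v_s = q/n_e = 0.07798/0.04 = 1.950 m/d
t = L / v = 468 / 1.950 = 240.1 d
   = 240.1 / 365 = 0.658 yr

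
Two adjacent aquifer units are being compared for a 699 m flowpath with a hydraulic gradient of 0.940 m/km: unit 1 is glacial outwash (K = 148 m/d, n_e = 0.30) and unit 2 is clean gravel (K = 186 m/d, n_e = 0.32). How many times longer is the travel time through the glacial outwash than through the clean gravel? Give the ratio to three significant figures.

1.18

Unit 1 (glacial outwash): v = 148×9.4e-4/0.30 = 0.4637 m/d, t = 699/0.4637 = 1507 d
Unit 2 (clean gravel): v = 186×9.4e-4/0.32 = 0.5464 m/d, t = 699/0.5464 = 1279 d
t(glacial outwash) / t(clean gravel) = 1507/1279 = 1.18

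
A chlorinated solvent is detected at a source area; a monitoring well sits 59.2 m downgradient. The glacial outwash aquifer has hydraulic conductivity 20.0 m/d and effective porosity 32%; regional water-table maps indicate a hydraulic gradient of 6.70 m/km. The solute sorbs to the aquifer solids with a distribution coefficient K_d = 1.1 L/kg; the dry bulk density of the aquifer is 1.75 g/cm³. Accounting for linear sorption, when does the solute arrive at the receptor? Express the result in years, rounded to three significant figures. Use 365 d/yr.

Specific discharge q = 20.0 × 0.0067 = 0.1340 m/d
v_s = q/n_e = 0.1340/0.32 = 0.4188 m/d
Retardation R = 1 + ρ_b·K_d/n = 1 + 1.75×1.1/0.32 = 7.016
Contaminant velocity v_c = v/R = 0.4188/7.016 = 0.05969 m/d
t = L/v_c = 59.2/0.05969 = 991.8 d
   = 991.8/365 = 2.72 yr

2.72 years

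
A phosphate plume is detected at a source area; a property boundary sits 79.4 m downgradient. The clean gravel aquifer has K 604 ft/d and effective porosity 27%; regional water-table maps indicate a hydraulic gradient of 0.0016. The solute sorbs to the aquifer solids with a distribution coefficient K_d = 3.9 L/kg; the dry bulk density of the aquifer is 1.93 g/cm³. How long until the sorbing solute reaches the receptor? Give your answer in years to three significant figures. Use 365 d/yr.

5.76 years

K = 604 ft/d × 0.3048 = 184.1 m/d
q = Ki = 184.1 × 0.0016 = 0.2946 m/d
v = Ki/n = 184.1·0.0016/0.27 = 1.091 m/d
Retardation R = 1 + ρ_b·K_d/n = 1 + 1.93×3.9/0.27 = 28.88
Contaminant velocity v_c = v/R = 1.091/28.88 = 0.03778 m/d
t = L/v_c = 79.4/0.03778 = 2102 d
   = 2102/365 = 5.76 yr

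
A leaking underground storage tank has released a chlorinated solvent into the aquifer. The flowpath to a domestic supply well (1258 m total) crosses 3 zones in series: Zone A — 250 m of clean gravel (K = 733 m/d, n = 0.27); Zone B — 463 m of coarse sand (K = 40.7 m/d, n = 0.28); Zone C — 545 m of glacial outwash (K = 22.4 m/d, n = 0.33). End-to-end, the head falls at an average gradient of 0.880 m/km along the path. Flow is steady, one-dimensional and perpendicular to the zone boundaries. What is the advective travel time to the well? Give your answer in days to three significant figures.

12300 days

For zones in series the flux q is common to all zones; the equivalent conductivity is the harmonic (thickness-weighted) mean, K_eq = L_total / Σ(L_j/K_j).
Σ(L/K) = 250/733 + 463/40.7 + 545/22.4 = 0.3411 + 11.38 + 24.33 = 36.05 d
K_eq = L_total / Σ(L/K) = 1258 / 36.05 = 34.90 m/d
q = K_eq · i = 34.90 × 8.8e-4 = 0.03071 m/d (same in every zone)
Zone A: v = q/n = 0.03071/0.27 = 0.1137 m/d → t_A = 250/0.1137 = 2198 d
Zone B: v = q/n = 0.03071/0.28 = 0.1097 m/d → t_B = 463/0.1097 = 4221 d
Zone C: v = q/n = 0.03071/0.33 = 0.09306 m/d → t_C = 545/0.09306 = 5856 d
Total t = 2198 + 4221 + 5856 = 12280 d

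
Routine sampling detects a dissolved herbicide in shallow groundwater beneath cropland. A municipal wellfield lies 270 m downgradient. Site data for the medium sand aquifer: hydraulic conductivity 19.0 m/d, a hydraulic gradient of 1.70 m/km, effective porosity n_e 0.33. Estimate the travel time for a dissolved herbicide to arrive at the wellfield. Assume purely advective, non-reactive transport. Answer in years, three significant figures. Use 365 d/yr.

Specific discharge q = 19.0 × 0.0017 = 0.03230 m/d
v = Ki/n = 19.0·0.0017/0.33 = 0.09788 m/d
t = L / v = 270 / 0.09788 = 2759 d
   = 2759 / 365 = 7.56 yr

7.56 years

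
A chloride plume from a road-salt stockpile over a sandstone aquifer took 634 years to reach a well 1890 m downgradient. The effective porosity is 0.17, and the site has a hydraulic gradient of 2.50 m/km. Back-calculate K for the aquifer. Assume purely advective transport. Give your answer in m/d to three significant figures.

0.555 m/d

t = 634 years = 231400 d
v = L / t = 1890 / 231400 = 0.008167 m/d
K = v · n / i = 0.008167 × 0.17 / 0.0025 = 0.555 m/d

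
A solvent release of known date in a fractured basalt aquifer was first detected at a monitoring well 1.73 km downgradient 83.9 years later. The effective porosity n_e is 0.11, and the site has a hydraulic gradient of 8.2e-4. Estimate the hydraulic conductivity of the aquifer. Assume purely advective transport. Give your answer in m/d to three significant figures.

t = 83.9 years = 30620 d
L = 1.73 km = 1730 m
v = L / t = 1730 / 30620 = 0.05649 m/d
K = v · n / i = 0.05649 × 0.11 / 8.2e-4 = 7.58 m/d

7.58 m/d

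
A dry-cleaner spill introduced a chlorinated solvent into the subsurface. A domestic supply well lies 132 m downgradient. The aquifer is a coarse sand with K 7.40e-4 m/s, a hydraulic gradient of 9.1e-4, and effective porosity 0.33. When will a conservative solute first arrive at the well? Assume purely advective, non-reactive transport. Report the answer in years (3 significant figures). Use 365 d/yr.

2.05 years

K = 7.40e-4 m/s × 86400 s/d = 63.94 m/d
q = Ki = 63.94 × 9.1e-4 = 0.05818 m/d
Average linear velocity = 0.05818 / 0.33 = 0.1763 m/d
t = L / v = 132 / 0.1763 = 748.7 d
   = 748.7 / 365 = 2.05 yr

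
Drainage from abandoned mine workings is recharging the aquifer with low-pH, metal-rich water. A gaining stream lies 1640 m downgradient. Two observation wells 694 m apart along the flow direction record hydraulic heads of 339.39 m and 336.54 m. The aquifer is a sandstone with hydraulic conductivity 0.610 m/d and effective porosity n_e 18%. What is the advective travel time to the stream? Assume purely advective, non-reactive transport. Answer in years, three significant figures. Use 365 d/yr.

323 years

Hydraulic gradient i = (339.39 − 336.54) / 694 = 2.85 / 694 = 0.004107
Darcy flux q = K·i = 0.610 × 0.004107 = 0.002505 m/d
v_s = q/n_e = 0.002505/0.18 = 0.01392 m/d
t = L / v = 1640 / 0.01392 = 117800 d
   = 117800 / 365 = 323 yr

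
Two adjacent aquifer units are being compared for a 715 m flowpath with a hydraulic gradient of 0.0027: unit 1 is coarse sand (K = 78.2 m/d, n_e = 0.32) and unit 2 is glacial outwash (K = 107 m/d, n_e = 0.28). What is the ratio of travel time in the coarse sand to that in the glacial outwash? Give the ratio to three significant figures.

1.56

Unit 1 (coarse sand): v = 78.2×0.0027/0.32 = 0.6598 m/d, t = 715/0.6598 = 1084 d
Unit 2 (glacial outwash): v = 107×0.0027/0.28 = 1.032 m/d, t = 715/1.032 = 693.0 d
t(coarse sand) / t(glacial outwash) = 1084/693.0 = 1.56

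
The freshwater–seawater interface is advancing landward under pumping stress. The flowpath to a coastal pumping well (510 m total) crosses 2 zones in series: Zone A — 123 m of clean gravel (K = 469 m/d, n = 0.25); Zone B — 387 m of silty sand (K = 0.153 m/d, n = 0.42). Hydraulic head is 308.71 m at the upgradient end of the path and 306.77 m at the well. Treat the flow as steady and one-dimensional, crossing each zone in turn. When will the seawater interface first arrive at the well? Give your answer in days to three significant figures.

252000 days

Total head drop ΔH = 308.71 − 306.77 = 1.94 m
Steady 1-D flow in series ⇒ the Darcy flux q is identical in every zone and the zone head losses add (resistances L/K in series).
Σ(L/K) = 123/469 + 387/0.153 = 0.2623 + 2529 = 2530 d
q = ΔH / Σ(L/K) = 1.94 / 2530 = 7.669e-4 m/d (same in every zone)
Zone A: v = q/n = 7.669e-4/0.25 = 0.003068 m/d → t_A = 123/0.003068 = 40100 d
Zone B: v = q/n = 7.669e-4/0.42 = 0.001826 m/d → t_B = 387/0.001826 = 211900 d
Total t = 40100 + 211900 = 252000 d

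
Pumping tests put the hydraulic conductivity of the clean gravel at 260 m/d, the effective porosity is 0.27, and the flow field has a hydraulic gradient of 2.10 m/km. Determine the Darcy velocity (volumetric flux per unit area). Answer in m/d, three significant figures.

0.546 m/d

q = Ki = 260 × 0.0021 = 0.5460 m/d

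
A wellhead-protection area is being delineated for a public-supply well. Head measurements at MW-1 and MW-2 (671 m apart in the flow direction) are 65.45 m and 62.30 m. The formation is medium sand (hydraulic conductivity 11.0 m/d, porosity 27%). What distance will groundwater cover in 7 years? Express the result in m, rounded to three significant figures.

Hydraulic gradient i = (65.45 − 62.30) / 671 = 3.15 / 671 = 0.004694
Darcy flux q = K·i = 11.0 × 0.004694 = 0.05164 m/d
v = Ki/n = 11.0·0.004694/0.27 = 0.1913 m/d
T = 7 yr × 365 = 2555 d
L = v × T = 0.1913 × 2555 = 488.7 m

489 m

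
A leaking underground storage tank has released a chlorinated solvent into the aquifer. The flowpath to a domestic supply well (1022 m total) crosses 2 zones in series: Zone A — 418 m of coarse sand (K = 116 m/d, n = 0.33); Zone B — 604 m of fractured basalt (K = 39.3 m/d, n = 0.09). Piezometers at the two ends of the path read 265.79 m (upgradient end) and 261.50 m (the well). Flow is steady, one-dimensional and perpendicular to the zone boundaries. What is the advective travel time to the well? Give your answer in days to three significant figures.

850 days

Total head drop ΔH = 265.79 − 261.50 = 4.29 m
Continuity: the same q passes through each zone, so ΔH = q·Σ(L_j/K_j) — the zones act as resistances in series.
Σ(L/K) = 418/116 + 604/39.3 = 3.603 + 15.37 = 18.97 d
q = ΔH / Σ(L/K) = 4.29 / 18.97 = 0.2261 m/d (same in every zone)
Zone A: v = q/n = 0.2261/0.33 = 0.6852 m/d → t_A = 418/0.6852 = 610.0 d
Zone B: v = q/n = 0.2261/0.09 = 2.512 m/d → t_B = 604/2.512 = 240.4 d
Total t = 610.0 + 240.4 = 850.4 d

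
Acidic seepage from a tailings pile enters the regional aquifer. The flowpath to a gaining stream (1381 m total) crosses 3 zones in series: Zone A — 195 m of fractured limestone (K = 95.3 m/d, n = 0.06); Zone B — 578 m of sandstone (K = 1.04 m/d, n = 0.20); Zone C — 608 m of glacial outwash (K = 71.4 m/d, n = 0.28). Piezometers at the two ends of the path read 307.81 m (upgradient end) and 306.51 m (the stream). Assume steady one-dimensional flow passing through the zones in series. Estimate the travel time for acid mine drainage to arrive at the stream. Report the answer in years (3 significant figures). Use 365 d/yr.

355 years

Total head drop ΔH = 307.81 − 306.51 = 1.30 m
Continuity: the same q passes through each zone, so ΔH = q·Σ(L_j/K_j) — the zones act as resistances in series.
Σ(L/K) = 195/95.3 + 578/1.04 + 608/71.4 = 2.046 + 555.8 + 8.515 = 566.3 d
q = ΔH / Σ(L/K) = 1.30 / 566.3 = 0.002295 m/d (same in every zone)
Zone A: v = q/n = 0.002295/0.06 = 0.03826 m/d → t_A = 195/0.03826 = 5097 d
Zone B: v = q/n = 0.002295/0.20 = 0.01148 m/d → t_B = 578/0.01148 = 50360 d
Zone C: v = q/n = 0.002295/0.28 = 0.008198 m/d → t_C = 608/0.008198 = 74160 d
Total t = 5097 + 50360 + 74160 = 129600 d
   = 129600 / 365 = 355 yr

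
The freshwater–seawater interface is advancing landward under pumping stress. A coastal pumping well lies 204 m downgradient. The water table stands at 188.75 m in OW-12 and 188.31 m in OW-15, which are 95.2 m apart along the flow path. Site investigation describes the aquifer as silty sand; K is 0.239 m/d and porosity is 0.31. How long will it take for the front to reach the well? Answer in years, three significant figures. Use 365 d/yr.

Hydraulic gradient i = (188.75 − 188.31) / 95.2 = 0.44 / 95.2 = 0.004622
Darcy flux q = K·i = 0.239 × 0.004622 = 0.001105 m/d
Seepage velocity v = q / n = 0.001105 / 0.31 = 0.003563 m/d
t = L / v = 204 / 0.003563 = 57250 d
   = 57250 / 365 = 157 yr

157 years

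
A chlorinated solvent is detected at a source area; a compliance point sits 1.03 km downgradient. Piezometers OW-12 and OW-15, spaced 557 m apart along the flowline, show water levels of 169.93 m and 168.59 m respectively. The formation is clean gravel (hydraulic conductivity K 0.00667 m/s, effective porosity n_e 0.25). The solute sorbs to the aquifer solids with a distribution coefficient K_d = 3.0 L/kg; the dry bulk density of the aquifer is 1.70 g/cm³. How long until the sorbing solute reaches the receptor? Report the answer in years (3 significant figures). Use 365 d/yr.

10.9 years

Hydraulic gradient i = (169.93 − 168.59) / 557 = 1.34 / 557 = 0.002406
K = 0.00667 m/s × 86400 s/d = 576.3 m/d
Darcy flux q = K·i = 576.3 × 0.002406 = 1.386 m/d
v_s = q/n_e = 1.386/0.25 = 5.546 m/d
Retardation R = 1 + ρ_b·K_d/n = 1 + 1.70×3.0/0.25 = 21.40
Contaminant velocity v_c = v/R = 5.546/21.40 = 0.2591 m/d
L = 1.03 km = 1030 m
t = L/v_c = 1030/0.2591 = 3975 d
   = 3975/365 = 10.9 yr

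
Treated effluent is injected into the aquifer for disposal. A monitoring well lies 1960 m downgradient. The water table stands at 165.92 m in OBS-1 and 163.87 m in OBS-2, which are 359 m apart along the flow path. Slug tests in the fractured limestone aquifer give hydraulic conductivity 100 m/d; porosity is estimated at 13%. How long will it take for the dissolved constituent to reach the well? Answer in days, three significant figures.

446 days

Hydraulic gradient i = (165.92 − 163.87) / 359 = 2.05 / 359 = 0.005710
Specific discharge q = 100 × 0.005710 = 0.5710 m/d
Seepage velocity v = q / n = 0.5710 / 0.13 = 4.393 m/d
t = L / v = 1960 / 4.393 = 446.2 d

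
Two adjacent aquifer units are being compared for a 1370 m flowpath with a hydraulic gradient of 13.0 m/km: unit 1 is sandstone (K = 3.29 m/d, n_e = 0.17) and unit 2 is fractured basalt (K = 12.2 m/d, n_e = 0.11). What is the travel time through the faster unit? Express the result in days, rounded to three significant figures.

950 days

Unit 1 (sandstone): v = 3.29×0.013/0.17 = 0.2516 m/d, t = 1370/0.2516 = 5445 d
Unit 2 (fractured basalt): v = 12.2×0.013/0.11 = 1.442 m/d, t = 1370/1.442 = 950.2 d
Faster unit: t = 950 d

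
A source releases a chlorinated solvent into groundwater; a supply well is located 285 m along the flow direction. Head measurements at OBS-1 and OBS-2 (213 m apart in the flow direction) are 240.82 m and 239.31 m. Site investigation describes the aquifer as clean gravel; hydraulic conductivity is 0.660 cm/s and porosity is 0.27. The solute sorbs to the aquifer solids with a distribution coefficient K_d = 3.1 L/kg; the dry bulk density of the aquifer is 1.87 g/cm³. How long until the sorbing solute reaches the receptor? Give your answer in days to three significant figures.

428 days

Hydraulic gradient i = (240.82 − 239.31) / 213 = 1.51 / 213 = 0.007089
K = 0.660 cm/s × 864 = 570.2 m/d
Specific discharge q = 570.2 × 0.007089 = 4.043 m/d
v = Ki/n = 570.2·0.007089/0.27 = 14.97 m/d
Retardation R = 1 + ρ_b·K_d/n = 1 + 1.87×3.1/0.27 = 22.47
Contaminant velocity v_c = v/R = 14.97/22.47 = 0.6663 m/d
t = L/v_c = 285/0.6663 = 427.7 d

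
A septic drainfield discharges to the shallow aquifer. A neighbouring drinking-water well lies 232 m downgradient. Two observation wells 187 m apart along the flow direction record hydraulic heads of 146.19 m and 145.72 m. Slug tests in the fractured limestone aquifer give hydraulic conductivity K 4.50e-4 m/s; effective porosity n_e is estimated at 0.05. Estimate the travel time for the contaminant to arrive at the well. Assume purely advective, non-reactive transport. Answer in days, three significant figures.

119 days

Hydraulic gradient i = (146.19 − 145.72) / 187 = 0.47 / 187 = 0.002513
K = 4.50e-4 m/s × 86400 s/d = 38.88 m/d
Specific discharge q = 38.88 × 0.002513 = 0.09772 m/d
Average linear velocity = 0.09772 / 0.05 = 1.954 m/d
t = L / v = 232 / 1.954 = 118.7 d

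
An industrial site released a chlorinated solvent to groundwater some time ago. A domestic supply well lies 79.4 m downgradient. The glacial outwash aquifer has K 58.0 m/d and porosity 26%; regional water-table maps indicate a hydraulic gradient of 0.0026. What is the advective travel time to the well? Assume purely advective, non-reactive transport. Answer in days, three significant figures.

137 days

Specific discharge q = 58.0 × 0.0026 = 0.1508 m/d
v = Ki/n = 58.0·0.0026/0.26 = 0.5800 m/d
t = L / v = 79.4 / 0.5800 = 136.9 d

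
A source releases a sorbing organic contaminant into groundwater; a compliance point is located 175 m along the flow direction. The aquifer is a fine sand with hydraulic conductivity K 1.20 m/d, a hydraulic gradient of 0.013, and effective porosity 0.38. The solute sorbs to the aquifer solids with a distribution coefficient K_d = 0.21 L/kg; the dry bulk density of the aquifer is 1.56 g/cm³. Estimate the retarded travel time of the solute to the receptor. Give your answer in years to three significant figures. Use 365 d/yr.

q = Ki = 1.20 × 0.013 = 0.01560 m/d
v = Ki/n = 1.20·0.013/0.38 = 0.04105 m/d
Retardation R = 1 + ρ_b·K_d/n = 1 + 1.56×0.21/0.38 = 1.862
Contaminant velocity v_c = v/R = 0.04105/1.862 = 0.02205 m/d
t = L/v_c = 175/0.02205 = 7938 d
   = 7938/365 = 21.7 yr

21.7 years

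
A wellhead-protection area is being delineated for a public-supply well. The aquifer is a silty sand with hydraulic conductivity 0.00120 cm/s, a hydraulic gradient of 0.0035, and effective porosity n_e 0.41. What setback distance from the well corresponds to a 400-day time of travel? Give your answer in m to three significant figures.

K = 0.00120 cm/s × 864 = 1.037 m/d
Darcy flux q = K·i = 1.037 × 0.0035 = 0.003629 m/d
v = Ki/n = 1.037·0.0035/0.41 = 0.008851 m/d
L = v × T = 0.008851 × 400 = 3.540 m

3.54 m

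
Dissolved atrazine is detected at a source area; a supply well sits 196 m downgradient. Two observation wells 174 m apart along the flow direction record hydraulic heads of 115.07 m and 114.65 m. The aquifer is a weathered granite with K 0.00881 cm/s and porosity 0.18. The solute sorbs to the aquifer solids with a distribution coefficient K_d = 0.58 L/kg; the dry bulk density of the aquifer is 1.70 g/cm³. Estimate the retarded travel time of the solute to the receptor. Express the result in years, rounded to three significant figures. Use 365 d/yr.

Hydraulic gradient i = (115.07 − 114.65) / 174 = 0.42 / 174 = 0.002414
K = 0.00881 cm/s × 864 = 7.612 m/d
Darcy flux q = K·i = 7.612 × 0.002414 = 0.01837 m/d
Average linear velocity = 0.01837 / 0.18 = 0.1021 m/d
Retardation R = 1 + ρ_b·K_d/n = 1 + 1.70×0.58/0.18 = 6.478
Contaminant velocity v_c = v/R = 0.1021/6.478 = 0.01576 m/d
t = L/v_c = 196/0.01576 = 12440 d
   = 12440/365 = 34.1 yr

34.1 years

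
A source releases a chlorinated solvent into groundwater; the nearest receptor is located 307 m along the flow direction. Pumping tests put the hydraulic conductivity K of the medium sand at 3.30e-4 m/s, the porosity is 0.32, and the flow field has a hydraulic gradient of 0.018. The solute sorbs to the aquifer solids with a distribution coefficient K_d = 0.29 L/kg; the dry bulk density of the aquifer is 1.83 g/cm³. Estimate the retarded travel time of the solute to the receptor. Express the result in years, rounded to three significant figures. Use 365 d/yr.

1.39 years

K = 3.30e-4 m/s × 86400 s/d = 28.51 m/d
Specific discharge q = 28.51 × 0.018 = 0.5132 m/d
Average linear velocity = 0.5132 / 0.32 = 1.604 m/d
Retardation R = 1 + ρ_b·K_d/n = 1 + 1.83×0.29/0.32 = 2.658
Contaminant velocity v_c = v/R = 1.604/2.658 = 0.6033 m/d
t = L/v_c = 307/0.6033 = 508.9 d
   = 508.9/365 = 1.39 yr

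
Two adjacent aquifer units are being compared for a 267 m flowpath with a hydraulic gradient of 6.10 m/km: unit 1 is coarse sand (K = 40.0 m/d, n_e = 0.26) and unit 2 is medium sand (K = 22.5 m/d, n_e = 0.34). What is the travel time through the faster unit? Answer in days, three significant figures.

Unit 1 (coarse sand): v = 40.0×0.0061/0.26 = 0.9385 m/d, t = 267/0.9385 = 284.5 d
Unit 2 (medium sand): v = 22.5×0.0061/0.34 = 0.4037 m/d, t = 267/0.4037 = 661.4 d
Faster unit: t = 285 d

285 days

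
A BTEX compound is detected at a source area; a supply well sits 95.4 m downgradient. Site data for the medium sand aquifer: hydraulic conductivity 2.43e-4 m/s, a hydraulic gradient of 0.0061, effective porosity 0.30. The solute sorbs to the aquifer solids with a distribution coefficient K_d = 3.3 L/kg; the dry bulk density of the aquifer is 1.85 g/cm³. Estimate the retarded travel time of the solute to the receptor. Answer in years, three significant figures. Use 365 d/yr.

13.1 years

K = 2.43e-4 m/s × 86400 s/d = 21.00 m/d
Darcy flux q = K·i = 21.00 × 0.0061 = 0.1281 m/d
v = Ki/n = 21.00·0.0061/0.30 = 0.4269 m/d
Retardation R = 1 + ρ_b·K_d/n = 1 + 1.85×3.3/0.30 = 21.35
Contaminant velocity v_c = v/R = 0.4269/21.35 = 0.02000 m/d
t = L/v_c = 95.4/0.02000 = 4771 d
   = 4771/365 = 13.1 yr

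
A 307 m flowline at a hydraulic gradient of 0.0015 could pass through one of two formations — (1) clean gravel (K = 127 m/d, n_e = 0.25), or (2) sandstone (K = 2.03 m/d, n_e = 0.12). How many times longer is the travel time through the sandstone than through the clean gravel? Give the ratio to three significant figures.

Unit 1 (clean gravel): v = 127×0.0015/0.25 = 0.7620 m/d, t = 307/0.7620 = 402.9 d
Unit 2 (sandstone): v = 2.03×0.0015/0.12 = 0.02538 m/d, t = 307/0.02538 = 12100 d
t(sandstone) / t(clean gravel) = 12100/402.9 = 30.0

30.0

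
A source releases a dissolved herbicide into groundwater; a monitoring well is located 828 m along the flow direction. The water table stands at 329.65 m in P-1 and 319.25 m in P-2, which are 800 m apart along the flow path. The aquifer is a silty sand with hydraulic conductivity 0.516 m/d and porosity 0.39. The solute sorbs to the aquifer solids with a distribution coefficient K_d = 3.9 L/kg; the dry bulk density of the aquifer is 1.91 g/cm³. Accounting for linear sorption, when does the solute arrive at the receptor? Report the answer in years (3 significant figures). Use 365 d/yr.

2650 years

Hydraulic gradient i = (329.65 − 319.25) / 800 = 10.40 / 800 = 0.01300
q = Ki = 0.516 × 0.01300 = 0.006708 m/d
Seepage velocity v = q / n = 0.006708 / 0.39 = 0.01720 m/d
Retardation R = 1 + ρ_b·K_d/n = 1 + 1.91×3.9/0.39 = 20.10
Contaminant velocity v_c = v/R = 0.01720/20.10 = 8.557e-4 m/d
t = L/v_c = 828/8.557e-4 = 967600 d
   = 967600/365 = 2650 yr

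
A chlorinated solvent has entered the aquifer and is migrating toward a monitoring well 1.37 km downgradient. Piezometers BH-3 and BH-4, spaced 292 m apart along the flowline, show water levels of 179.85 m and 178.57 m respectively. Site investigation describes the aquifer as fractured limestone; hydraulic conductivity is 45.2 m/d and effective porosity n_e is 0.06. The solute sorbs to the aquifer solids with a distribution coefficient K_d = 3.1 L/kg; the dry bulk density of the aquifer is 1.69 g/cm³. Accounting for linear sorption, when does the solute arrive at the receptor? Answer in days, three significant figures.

36600 days

Hydraulic gradient i = (179.85 − 178.57) / 292 = 1.28 / 292 = 0.004384
Darcy flux q = K·i = 45.2 × 0.004384 = 0.1981 m/d
v_s = q/n_e = 0.1981/0.06 = 3.302 m/d
Retardation R = 1 + ρ_b·K_d/n = 1 + 1.69×3.1/0.06 = 88.32
Contaminant velocity v_c = v/R = 3.302/88.32 = 0.03739 m/d
L = 1.37 km = 1370 m
t = L/v_c = 1370/0.03739 = 36640 d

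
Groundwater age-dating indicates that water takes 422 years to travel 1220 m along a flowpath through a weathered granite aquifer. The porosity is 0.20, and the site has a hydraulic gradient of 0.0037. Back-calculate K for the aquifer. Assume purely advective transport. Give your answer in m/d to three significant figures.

t = 422 years = 154000 d
v = L / t = 1220 / 154000 = 0.007921 m/d
K = v · n / i = 0.007921 × 0.20 / 0.0037 = 0.428 m/d

0.428 m/d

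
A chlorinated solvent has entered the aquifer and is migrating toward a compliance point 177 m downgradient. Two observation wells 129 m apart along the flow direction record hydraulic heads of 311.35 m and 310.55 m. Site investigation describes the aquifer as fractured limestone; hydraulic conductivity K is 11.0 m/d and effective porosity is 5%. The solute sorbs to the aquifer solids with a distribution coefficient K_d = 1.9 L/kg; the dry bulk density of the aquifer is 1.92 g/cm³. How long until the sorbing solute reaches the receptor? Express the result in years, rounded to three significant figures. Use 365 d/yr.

Hydraulic gradient i = (311.35 − 310.55) / 129 = 0.80 / 129 = 0.006202
Specific discharge q = 11.0 × 0.006202 = 0.06822 m/d
Average linear velocity = 0.06822 / 0.05 = 1.364 m/d
Retardation R = 1 + ρ_b·K_d/n = 1 + 1.92×1.9/0.05 = 73.96
Contaminant velocity v_c = v/R = 1.364/73.96 = 0.01845 m/d
t = L/v_c = 177/0.01845 = 9595 d
   = 9595/365 = 26.3 yr

26.3 years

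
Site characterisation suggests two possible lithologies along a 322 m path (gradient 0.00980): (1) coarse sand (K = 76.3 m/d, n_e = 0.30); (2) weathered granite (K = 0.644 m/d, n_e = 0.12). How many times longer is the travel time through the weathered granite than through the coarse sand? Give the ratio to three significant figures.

47.4

Unit 1 (coarse sand): v = 76.3×0.0098/0.30 = 2.492 m/d, t = 322/2.492 = 129.2 d
Unit 2 (weathered granite): v = 0.644×0.0098/0.12 = 0.05259 m/d, t = 322/0.05259 = 6122 d
t(weathered granite) / t(coarse sand) = 6122/129.2 = 47.4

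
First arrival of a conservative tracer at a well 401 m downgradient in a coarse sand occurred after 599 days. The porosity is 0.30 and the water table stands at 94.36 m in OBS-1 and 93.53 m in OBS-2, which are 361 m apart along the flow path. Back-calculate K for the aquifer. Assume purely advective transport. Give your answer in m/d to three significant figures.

Hydraulic gradient i = (94.36 − 93.53) / 361 = 0.83 / 361 = 0.002299
v = L / t = 401 / 599 = 0.6694 m/d
K = v · n / i = 0.6694 × 0.30 / 0.002299 = 87.4 m/d

87.4 m/d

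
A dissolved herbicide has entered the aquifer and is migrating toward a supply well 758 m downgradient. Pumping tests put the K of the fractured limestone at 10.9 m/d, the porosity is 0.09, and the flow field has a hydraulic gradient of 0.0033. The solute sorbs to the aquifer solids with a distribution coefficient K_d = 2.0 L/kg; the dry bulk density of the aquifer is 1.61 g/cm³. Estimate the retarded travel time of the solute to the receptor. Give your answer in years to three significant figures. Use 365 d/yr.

191 years

Specific discharge q = 10.9 × 0.0033 = 0.03597 m/d
Average linear velocity = 0.03597 / 0.09 = 0.3997 m/d
Retardation R = 1 + ρ_b·K_d/n = 1 + 1.61×2.0/0.09 = 36.78
Contaminant velocity v_c = v/R = 0.3997/36.78 = 0.01087 m/d
t = L/v_c = 758/0.01087 = 69750 d
   = 69750/365 = 191 yr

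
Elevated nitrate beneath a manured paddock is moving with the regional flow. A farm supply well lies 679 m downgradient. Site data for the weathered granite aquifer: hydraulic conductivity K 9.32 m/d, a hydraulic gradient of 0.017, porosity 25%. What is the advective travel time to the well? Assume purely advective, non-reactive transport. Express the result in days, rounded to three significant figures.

1070 days

Darcy flux q = K·i = 9.32 × 0.017 = 0.1584 m/d
v_s = q/n_e = 0.1584/0.25 = 0.6338 m/d
t = L / v = 679 / 0.6338 = 1071 d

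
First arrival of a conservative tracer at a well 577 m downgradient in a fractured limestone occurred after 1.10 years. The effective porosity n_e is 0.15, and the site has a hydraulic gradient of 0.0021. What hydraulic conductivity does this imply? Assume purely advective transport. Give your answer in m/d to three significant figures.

t = 1.10 years = 401.5 d
v = L / t = 577 / 401.5 = 1.437 m/d
K = v · n / i = 1.437 × 0.15 / 0.0021 = 103 m/d

103 m/d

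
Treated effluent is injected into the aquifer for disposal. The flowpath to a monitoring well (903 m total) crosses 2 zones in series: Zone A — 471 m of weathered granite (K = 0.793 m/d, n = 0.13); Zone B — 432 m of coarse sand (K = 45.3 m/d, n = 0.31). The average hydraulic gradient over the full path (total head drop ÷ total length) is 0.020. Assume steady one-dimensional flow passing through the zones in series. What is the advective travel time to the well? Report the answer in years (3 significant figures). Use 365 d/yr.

Continuity: the same q passes through each zone, so ΔH = q·Σ(L_j/K_j) — the zones act as resistances in series.
Σ(L/K) = 471/0.793 + 432/45.3 = 593.9 + 9.536 = 603.5 d
K_eq = L_total / Σ(L/K) = 903 / 603.5 = 1.496 m/d
q = K_eq · i = 1.496 × 0.020 = 0.02993 m/d (same in every zone)
Zone A: v = q/n = 0.02993/0.13 = 0.2302 m/d → t_A = 471/0.2302 = 2046 d
Zone B: v = q/n = 0.02993/0.31 = 0.09654 m/d → t_B = 432/0.09654 = 4475 d
Total t = 2046 + 4475 = 6521 d
   = 6521 / 365 = 17.9 yr

17.9 years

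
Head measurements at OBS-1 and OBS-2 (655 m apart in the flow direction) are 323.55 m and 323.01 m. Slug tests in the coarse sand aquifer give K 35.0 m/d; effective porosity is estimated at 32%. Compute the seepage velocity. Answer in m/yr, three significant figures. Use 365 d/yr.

Hydraulic gradient i = (323.55 − 323.01) / 655 = 0.54 / 655 = 8.244e-4
Specific discharge q = 35.0 × 8.244e-4 = 0.02885 m/d
v_s = q/n_e = 0.02885/0.32 = 0.09017 m/d
   = 0.09017 × 365 = 32.9 m/yr

32.9 m/yr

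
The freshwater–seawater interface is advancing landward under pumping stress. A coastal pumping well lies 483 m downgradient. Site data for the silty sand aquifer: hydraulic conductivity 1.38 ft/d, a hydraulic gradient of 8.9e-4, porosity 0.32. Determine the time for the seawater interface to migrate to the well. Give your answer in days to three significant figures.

K = 1.38 ft/d × 0.3048 = 0.4206 m/d
Darcy flux q = K·i = 0.4206 × 8.9e-4 = 3.744e-4 m/d
v_s = q/n_e = 3.744e-4/0.32 = 0.001170 m/d
t = L / v = 483 / 0.001170 = 412900 d

413000 days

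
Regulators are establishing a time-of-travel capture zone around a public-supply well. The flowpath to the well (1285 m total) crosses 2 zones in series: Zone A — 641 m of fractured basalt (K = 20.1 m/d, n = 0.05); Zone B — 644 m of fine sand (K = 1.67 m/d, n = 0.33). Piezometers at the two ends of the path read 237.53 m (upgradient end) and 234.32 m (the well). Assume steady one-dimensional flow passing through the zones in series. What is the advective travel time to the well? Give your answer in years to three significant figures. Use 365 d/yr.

87.2 years

Total head drop ΔH = 237.53 − 234.32 = 3.21 m
Steady 1-D flow in series ⇒ the Darcy flux q is identical in every zone and the zone head losses add (resistances L/K in series).
Σ(L/K) = 641/20.1 + 644/1.67 = 31.89 + 385.6 = 417.5 d
q = ΔH / Σ(L/K) = 3.21 / 417.5 = 0.007688 m/d (same in every zone)
Zone A: v = q/n = 0.007688/0.05 = 0.1538 m/d → t_A = 641/0.1538 = 4169 d
Zone B: v = q/n = 0.007688/0.33 = 0.02330 m/d → t_B = 644/0.02330 = 27640 d
Total t = 4169 + 27640 = 31810 d
   = 31810 / 365 = 87.2 yr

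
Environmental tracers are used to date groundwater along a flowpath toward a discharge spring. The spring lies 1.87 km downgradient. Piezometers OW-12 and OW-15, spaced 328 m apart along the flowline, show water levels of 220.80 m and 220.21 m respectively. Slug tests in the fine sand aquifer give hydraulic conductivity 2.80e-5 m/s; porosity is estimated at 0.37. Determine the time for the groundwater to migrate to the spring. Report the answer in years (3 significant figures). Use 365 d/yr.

Hydraulic gradient i = (220.80 − 220.21) / 328 = 0.59 / 328 = 0.001799
K = 2.80e-5 m/s × 86400 s/d = 2.419 m/d
Darcy flux q = K·i = 2.419 × 0.001799 = 0.004352 m/d
v = Ki/n = 2.419·0.001799/0.37 = 0.01176 m/d
L = 1.87 km = 1870 m
t = L / v = 1870 / 0.01176 = 159000 d
   = 159000 / 365 = 436 yr

436 years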